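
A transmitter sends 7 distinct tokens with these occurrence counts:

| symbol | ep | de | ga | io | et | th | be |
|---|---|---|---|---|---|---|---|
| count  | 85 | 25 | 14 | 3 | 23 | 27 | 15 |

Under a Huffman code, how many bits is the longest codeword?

Merge the two lowest-weight nodes at each step:
merge io(3) and ga(14): 17
merge be(15) and 17: 32
merge et(23) and de(25): 48
merge th(27) and 32: 59
merge 48 and 59: 107
merge ep(85) and 107: 192
The first pair merged (io, ga) ends up deepest, at depth 5.

5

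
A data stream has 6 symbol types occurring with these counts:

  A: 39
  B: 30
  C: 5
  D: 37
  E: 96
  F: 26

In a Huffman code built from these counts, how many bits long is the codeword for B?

Build the tree from the bottom:
C(5) + F(26) → 31
B(30) + 31 → 61
D(37) + A(39) → 76
61 + 76 → 137
E(96) + 137 → 233
The subtree containing B is merged 3 times, so code length = 3.

3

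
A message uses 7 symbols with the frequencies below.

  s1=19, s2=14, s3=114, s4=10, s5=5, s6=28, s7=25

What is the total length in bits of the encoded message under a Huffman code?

Merge the two smallest weights repeatedly:
combine s5(5), s4(10) → 15
combine s2(14), 15 → 29
combine s1(19), s7(25) → 44
combine s6(28), 29 → 57
combine 44, 57 → 101
combine 101, s3(114) → 215
Each symbol's bit-cost is frequency × depth; summing gives 461 bits (equivalently 15 + 29 + 44 + 57 + 101 + 215).

461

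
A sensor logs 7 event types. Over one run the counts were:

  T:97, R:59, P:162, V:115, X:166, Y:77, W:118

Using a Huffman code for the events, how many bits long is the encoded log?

2190

Build the Huffman tree bottom-up:
merge R(59) and Y(77): 136
merge T(97) and V(115): 212
merge W(118) and 136: 254
merge P(162) and X(166): 328
merge 212 and 254: 466
merge 328 and 466: 794
Each symbol's bit-cost is frequency × depth; summing gives 2190 bits (equivalently 136 + 212 + 254 + 328 + 466 + 794).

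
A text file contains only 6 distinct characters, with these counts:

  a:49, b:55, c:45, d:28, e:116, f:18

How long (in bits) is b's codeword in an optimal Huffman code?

3

Huffman merges, smallest pair first:
merge f(18) and d(28): 46
merge c(45) and 46: 91
merge a(49) and b(55): 104
merge 91 and 104: 195
merge e(116) and 195: 311
b's leaf is at depth 3, giving a 3-bit codeword.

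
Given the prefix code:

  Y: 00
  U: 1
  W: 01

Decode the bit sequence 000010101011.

Read left to right; each codeword is recognised as soon as it completes (prefix code):
  00→Y | 00→Y | 1→U | 01→W | 01→W | 01→W | 1→U
Decoded message: YYUWWWU

YYUWWWU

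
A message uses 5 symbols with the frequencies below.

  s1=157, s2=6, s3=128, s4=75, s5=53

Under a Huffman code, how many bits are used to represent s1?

Build the tree from the bottom:
s2(6) + s5(53) → 59
59 + s4(75) → 134
s3(128) + 134 → 262
s1(157) + 262 → 419
s1 is a child of the root — depth 1, so its codeword is a single bit.

1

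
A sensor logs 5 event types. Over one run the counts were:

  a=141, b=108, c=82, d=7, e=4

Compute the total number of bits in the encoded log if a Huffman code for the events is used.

Greedily combine the two least-frequent nodes:
combine e(4), d(7) → 11
combine 11, c(82) → 93
combine 93, b(108) → 201
combine a(141), 201 → 342
Each symbol's bit-cost is frequency × depth; summing gives 647 bits (equivalently 11 + 93 + 201 + 342).

647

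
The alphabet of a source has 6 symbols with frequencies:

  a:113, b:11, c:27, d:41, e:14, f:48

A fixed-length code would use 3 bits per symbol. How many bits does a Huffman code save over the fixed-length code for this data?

Fixed-length: 3 bits × 254 symbols = 762 bits.
Huffman merges:
merge b(11) and e(14): 25
merge 25 and c(27): 52
merge d(41) and f(48): 89
merge 52 and 89: 141
merge a(113) and 141: 254
Huffman total = 25 + 52 + 89 + 141 + 254 = 561 bits.
Saving = 762 − 561 = 201 bits.

201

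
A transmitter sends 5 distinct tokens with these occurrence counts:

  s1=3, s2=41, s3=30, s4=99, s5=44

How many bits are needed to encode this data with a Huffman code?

442

Build the Huffman tree bottom-up:
combine s1(3), s3(30) → 33
combine 33, s2(41) → 74
combine s5(44), 74 → 118
combine s4(99), 118 → 217
Total encoded bits = sum of merged weights = 33 + 74 + 118 + 217 = 442.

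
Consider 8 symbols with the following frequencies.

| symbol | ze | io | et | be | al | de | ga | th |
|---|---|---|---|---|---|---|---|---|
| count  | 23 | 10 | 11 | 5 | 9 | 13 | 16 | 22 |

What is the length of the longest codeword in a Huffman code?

4

Merge the two lowest-weight nodes at each step:
merge be(5) and al(9): 14
merge io(10) and et(11): 21
merge de(13) and 14: 27
merge ga(16) and 21: 37
merge th(22) and ze(23): 45
merge 27 and 37: 64
merge 45 and 64: 109
The rarest symbols sit at the bottom; the longest codeword is 4 bits.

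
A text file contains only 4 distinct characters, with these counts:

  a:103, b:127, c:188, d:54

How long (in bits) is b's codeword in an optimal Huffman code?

2

Repeatedly merge the two smallest:
combine d(54), a(103) → 157
combine b(127), 157 → 284
combine c(188), 284 → 472
b's leaf is at depth 2, giving a 2-bit codeword.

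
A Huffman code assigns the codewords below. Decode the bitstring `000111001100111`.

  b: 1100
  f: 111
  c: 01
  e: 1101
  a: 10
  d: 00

Read left to right; each codeword is recognised as soon as it completes (prefix code):
  00→d | 01→c | 1100→b | 1100→b | 111→f
Decoded message: dcbbf

dcbbf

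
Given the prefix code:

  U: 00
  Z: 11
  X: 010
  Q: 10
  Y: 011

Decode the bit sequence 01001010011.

XXQY

Read left to right; each codeword is recognised as soon as it completes (prefix code):
  010→X | 010→X | 10→Q | 011→Y
Decoded message: XXQY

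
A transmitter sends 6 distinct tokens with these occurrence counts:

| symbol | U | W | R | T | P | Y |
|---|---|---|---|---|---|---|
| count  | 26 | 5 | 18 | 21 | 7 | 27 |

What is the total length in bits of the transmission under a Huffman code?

Greedily combine the two least-frequent nodes:
W(5) + P(7) → 12
12 + R(18) → 30
T(21) + U(26) → 47
Y(27) + 30 → 57
47 + 57 → 104
The encoded length is the sum of every internal node's weight: 12 + 30 + 47 + 57 + 104 = 250 bits.

250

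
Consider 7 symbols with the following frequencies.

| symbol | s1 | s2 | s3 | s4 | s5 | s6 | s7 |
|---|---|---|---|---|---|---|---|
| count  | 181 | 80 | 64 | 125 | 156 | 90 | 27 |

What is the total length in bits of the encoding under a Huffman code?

Greedily combine the two least-frequent nodes:
merge s7(27) and s3(64): 91
merge s2(80) and s6(90): 170
merge 91 and s4(125): 216
merge s5(156) and 170: 326
merge s1(181) and 216: 397
merge 326 and 397: 723
Each symbol's bit-cost is frequency × depth; summing gives 1923 bits (equivalently 91 + 170 + 216 + 326 + 397 + 723).

1923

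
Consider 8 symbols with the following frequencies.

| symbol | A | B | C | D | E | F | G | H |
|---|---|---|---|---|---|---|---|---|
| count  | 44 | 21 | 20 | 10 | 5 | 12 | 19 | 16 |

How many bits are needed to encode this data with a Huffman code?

412

Merge the two smallest weights repeatedly:
E(5) + D(10) → 15
F(12) + 15 → 27
H(16) + G(19) → 35
C(20) + B(21) → 41
27 + 35 → 62
41 + A(44) → 85
62 + 85 → 147
The encoded length is the sum of every internal node's weight: 15 + 27 + 35 + 41 + 62 + 85 + 147 = 412 bits.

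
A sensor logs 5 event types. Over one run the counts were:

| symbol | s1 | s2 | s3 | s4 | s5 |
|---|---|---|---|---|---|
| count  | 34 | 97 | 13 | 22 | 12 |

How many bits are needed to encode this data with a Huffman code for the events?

331

Greedily combine the two least-frequent nodes:
s5(12) + s3(13) → 25
s4(22) + 25 → 47
s1(34) + 47 → 81
81 + s2(97) → 178
Each symbol's bit-cost is frequency × depth; summing gives 331 bits (equivalently 25 + 47 + 81 + 178).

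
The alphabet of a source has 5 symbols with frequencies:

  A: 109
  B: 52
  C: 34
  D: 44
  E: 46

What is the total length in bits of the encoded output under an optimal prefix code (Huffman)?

637

Greedily combine the two least-frequent nodes:
combine C(34), D(44) → 78
combine E(46), B(52) → 98
combine 78, 98 → 176
combine A(109), 176 → 285
Each symbol's bit-cost is frequency × depth; summing gives 637 bits (equivalently 78 + 98 + 176 + 285).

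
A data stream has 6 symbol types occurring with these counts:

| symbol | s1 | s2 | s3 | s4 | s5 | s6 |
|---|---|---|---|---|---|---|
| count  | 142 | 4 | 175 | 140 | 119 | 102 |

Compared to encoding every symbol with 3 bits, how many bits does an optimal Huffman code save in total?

351

Fixed-length: 3 bits × 682 symbols = 2046 bits.
Huffman merges:
merge s2(4) and s6(102): 106
merge 106 and s5(119): 225
merge s4(140) and s1(142): 282
merge s3(175) and 225: 400
merge 282 and 400: 682
Huffman total = 106 + 225 + 282 + 400 + 682 = 1695 bits.
Saving = 2046 − 1695 = 351 bits.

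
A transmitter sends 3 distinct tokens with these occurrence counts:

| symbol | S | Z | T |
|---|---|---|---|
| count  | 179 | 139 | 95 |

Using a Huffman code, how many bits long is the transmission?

647

Merge the two smallest weights repeatedly:
T(95) + Z(139) → 234
S(179) + 234 → 413
Total encoded bits = sum of merged weights = 234 + 413 = 647.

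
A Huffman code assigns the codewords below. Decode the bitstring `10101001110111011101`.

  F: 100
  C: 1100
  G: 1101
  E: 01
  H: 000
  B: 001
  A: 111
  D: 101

Read left to right; each codeword is recognised as soon as it completes (prefix code):
  101→D | 01→E | 001→B | 1101→G | 1101→G | 1101→G
Decoded message: DEBGGG

DEBGGG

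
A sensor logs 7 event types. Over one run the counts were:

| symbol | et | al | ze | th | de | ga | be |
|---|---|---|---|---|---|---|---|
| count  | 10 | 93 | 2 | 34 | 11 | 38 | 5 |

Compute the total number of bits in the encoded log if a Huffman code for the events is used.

Greedily combine the two least-frequent nodes:
merge ze(2) and be(5): 7
merge 7 and et(10): 17
merge de(11) and 17: 28
merge 28 and th(34): 62
merge ga(38) and 62: 100
merge al(93) and 100: 193
Total encoded bits = sum of merged weights = 7 + 17 + 28 + 62 + 100 + 193 = 407.

407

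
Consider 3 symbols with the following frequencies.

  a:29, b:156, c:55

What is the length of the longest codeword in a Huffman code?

Merge the two lowest-weight nodes at each step:
merge a(29) and c(55): 84
merge 84 and b(156): 240
The first pair merged (a, c) ends up deepest, at depth 2.

2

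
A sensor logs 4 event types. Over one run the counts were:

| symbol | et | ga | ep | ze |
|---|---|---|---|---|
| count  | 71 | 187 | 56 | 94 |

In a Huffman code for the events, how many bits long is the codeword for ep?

Repeatedly merge the two smallest:
ep(56) + et(71) → 127
ze(94) + 127 → 221
ga(187) + 221 → 408
ep's leaf is at depth 3, giving a 3-bit codeword.

3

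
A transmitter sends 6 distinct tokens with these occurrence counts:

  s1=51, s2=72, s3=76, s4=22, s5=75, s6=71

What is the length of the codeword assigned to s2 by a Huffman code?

3

Build the tree from the bottom:
combine s4(22), s1(51) → 73
combine s6(71), s2(72) → 143
combine 73, s5(75) → 148
combine s3(76), 143 → 219
combine 148, 219 → 367
The subtree containing s2 is merged 3 times, so code length = 3.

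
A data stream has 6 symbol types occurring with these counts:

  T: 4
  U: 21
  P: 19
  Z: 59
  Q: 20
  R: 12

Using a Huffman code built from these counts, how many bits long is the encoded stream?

303

Merge the two smallest weights repeatedly:
combine T(4), R(12) → 16
combine 16, P(19) → 35
combine Q(20), U(21) → 41
combine 35, 41 → 76
combine Z(59), 76 → 135
The encoded length is the sum of every internal node's weight: 16 + 35 + 41 + 76 + 135 = 303 bits.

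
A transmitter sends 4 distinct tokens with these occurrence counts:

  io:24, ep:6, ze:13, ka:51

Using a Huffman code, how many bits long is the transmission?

156

Greedily combine the two least-frequent nodes:
ep(6) + ze(13) → 19
19 + io(24) → 43
43 + ka(51) → 94
Total encoded bits = sum of merged weights = 19 + 43 + 94 = 156.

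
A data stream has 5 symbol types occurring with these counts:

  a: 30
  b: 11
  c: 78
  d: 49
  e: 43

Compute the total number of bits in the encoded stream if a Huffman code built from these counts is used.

463

Build the Huffman tree bottom-up:
b(11) + a(30) → 41
41 + e(43) → 84
d(49) + c(78) → 127
84 + 127 → 211
Each symbol's bit-cost is frequency × depth; summing gives 463 bits (equivalently 41 + 84 + 127 + 211).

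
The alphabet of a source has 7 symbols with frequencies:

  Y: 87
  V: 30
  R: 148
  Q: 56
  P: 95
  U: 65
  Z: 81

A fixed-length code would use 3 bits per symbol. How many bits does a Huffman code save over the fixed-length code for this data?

Fixed-length: 3 bits × 562 symbols = 1686 bits.
Huffman merges:
combine V(30), Q(56) → 86
combine U(65), Z(81) → 146
combine 86, Y(87) → 173
combine P(95), 146 → 241
combine R(148), 173 → 321
combine 241, 321 → 562
Huffman total = 86 + 146 + 173 + 241 + 321 + 562 = 1529 bits.
Saving = 1686 − 1529 = 157 bits.

157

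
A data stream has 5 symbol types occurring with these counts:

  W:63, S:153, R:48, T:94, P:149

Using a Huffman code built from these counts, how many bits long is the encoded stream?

Merge the two smallest weights repeatedly:
R(48) + W(63) → 111
T(94) + 111 → 205
P(149) + S(153) → 302
205 + 302 → 507
Each symbol's bit-cost is frequency × depth; summing gives 1125 bits (equivalently 111 + 205 + 302 + 507).

1125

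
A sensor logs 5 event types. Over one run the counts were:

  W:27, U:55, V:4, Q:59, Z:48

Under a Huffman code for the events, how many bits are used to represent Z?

Repeatedly merge the two smallest:
V(4) + W(27) → 31
31 + Z(48) → 79
U(55) + Q(59) → 114
79 + 114 → 193
The subtree containing Z is merged 2 times, so code length = 2.

2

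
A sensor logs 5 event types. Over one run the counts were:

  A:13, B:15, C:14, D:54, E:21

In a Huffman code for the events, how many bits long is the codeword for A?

3

Repeatedly merge the two smallest:
A(13) + C(14) → 27
B(15) + E(21) → 36
27 + 36 → 63
D(54) + 63 → 117
A sits 3 levels below the root, so its codeword is 3 bits.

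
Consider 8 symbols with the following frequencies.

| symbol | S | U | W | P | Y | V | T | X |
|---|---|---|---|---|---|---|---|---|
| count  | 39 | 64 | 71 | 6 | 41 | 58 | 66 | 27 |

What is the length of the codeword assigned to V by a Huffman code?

Repeatedly merge the two smallest:
combine P(6), X(27) → 33
combine 33, S(39) → 72
combine Y(41), V(58) → 99
combine U(64), T(66) → 130
combine W(71), 72 → 143
combine 99, 130 → 229
combine 143, 229 → 372
V's leaf is at depth 3, giving a 3-bit codeword.

3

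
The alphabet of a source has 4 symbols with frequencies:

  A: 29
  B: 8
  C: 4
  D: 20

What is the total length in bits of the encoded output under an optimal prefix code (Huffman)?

105

Merge the two smallest weights repeatedly:
merge C(4) and B(8): 12
merge 12 and D(20): 32
merge A(29) and 32: 61
Total encoded bits = sum of merged weights = 12 + 32 + 61 = 105.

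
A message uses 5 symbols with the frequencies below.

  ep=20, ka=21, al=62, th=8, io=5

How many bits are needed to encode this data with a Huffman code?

216

Merge the two smallest weights repeatedly:
merge io(5) and th(8): 13
merge 13 and ep(20): 33
merge ka(21) and 33: 54
merge 54 and al(62): 116
Each symbol's bit-cost is frequency × depth; summing gives 216 bits (equivalently 13 + 33 + 54 + 116).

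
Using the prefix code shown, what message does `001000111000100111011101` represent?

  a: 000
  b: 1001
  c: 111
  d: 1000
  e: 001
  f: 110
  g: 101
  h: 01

Read left to right; each codeword is recognised as soon as it completes (prefix code):
  001→e | 000→a | 111→c | 000→a | 1001→b | 110→f | 111→c | 01→h
Decoded message: eacabfch

eacabfch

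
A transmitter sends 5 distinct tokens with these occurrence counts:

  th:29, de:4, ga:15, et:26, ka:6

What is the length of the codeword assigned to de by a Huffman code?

4

Huffman merges, smallest pair first:
combine de(4), ka(6) → 10
combine 10, ga(15) → 25
combine 25, et(26) → 51
combine th(29), 51 → 80
de sits 4 levels below the root, so its codeword is 4 bits.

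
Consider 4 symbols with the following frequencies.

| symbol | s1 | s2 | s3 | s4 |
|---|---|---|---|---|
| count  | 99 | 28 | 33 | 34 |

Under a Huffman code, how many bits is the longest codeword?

Merge the two lowest-weight nodes at each step:
combine s2(28), s3(33) → 61
combine s4(34), 61 → 95
combine 95, s1(99) → 194
Maximum depth reached is 3.

3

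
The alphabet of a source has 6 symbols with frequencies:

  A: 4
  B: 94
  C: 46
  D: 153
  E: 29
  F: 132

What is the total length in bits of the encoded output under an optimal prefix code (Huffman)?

Merge the two smallest weights repeatedly:
merge A(4) and E(29): 33
merge 33 and C(46): 79
merge 79 and B(94): 173
merge F(132) and D(153): 285
merge 173 and 285: 458
The encoded length is the sum of every internal node's weight: 33 + 79 + 173 + 285 + 458 = 1028 bits.

1028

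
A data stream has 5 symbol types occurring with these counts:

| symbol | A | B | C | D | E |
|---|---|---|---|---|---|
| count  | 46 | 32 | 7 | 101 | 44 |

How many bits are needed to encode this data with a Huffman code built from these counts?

481

Merge the two smallest weights repeatedly:
C(7) + B(32) → 39
39 + E(44) → 83
A(46) + 83 → 129
D(101) + 129 → 230
Each symbol's bit-cost is frequency × depth; summing gives 481 bits (equivalently 39 + 83 + 129 + 230).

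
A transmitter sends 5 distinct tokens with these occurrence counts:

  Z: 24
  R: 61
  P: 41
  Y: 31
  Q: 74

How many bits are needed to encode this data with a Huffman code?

517

Greedily combine the two least-frequent nodes:
combine Z(24), Y(31) → 55
combine P(41), 55 → 96
combine R(61), Q(74) → 135
combine 96, 135 → 231
Each symbol's bit-cost is frequency × depth; summing gives 517 bits (equivalently 55 + 96 + 135 + 231).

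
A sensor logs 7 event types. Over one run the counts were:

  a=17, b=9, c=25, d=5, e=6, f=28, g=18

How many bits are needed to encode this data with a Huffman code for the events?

282

Merge the two smallest weights repeatedly:
combine d(5), e(6) → 11
combine b(9), 11 → 20
combine a(17), g(18) → 35
combine 20, c(25) → 45
combine f(28), 35 → 63
combine 45, 63 → 108
The encoded length is the sum of every internal node's weight: 11 + 20 + 35 + 45 + 63 + 108 = 282 bits.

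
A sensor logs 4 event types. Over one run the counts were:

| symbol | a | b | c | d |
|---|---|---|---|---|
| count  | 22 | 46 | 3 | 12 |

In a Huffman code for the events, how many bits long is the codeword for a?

2

Build the tree from the bottom:
merge c(3) and d(12): 15
merge 15 and a(22): 37
merge 37 and b(46): 83
a sits 2 levels below the root, so its codeword is 2 bits.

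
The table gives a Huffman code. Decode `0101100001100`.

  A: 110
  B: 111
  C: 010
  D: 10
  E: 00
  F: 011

Read left to right; each codeword is recognised as soon as it completes (prefix code):
  010→C | 110→A | 00→E | 011→F | 00→E
Decoded message: CAEFE

CAEFE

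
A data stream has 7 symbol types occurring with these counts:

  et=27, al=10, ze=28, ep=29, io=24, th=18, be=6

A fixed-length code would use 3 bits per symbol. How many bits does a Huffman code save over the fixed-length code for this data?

Fixed-length: 3 bits × 142 symbols = 426 bits.
Huffman merges:
combine be(6), al(10) → 16
combine 16, th(18) → 34
combine io(24), et(27) → 51
combine ze(28), ep(29) → 57
combine 34, 51 → 85
combine 57, 85 → 142
Huffman total = 16 + 34 + 51 + 57 + 85 + 142 = 385 bits.
Saving = 426 − 385 = 41 bits.

41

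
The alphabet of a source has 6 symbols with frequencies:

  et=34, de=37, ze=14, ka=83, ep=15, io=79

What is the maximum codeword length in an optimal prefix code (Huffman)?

Merge the two lowest-weight nodes at each step:
combine ze(14), ep(15) → 29
combine 29, et(34) → 63
combine de(37), 63 → 100
combine io(79), ka(83) → 162
combine 100, 162 → 262
The rarest symbols sit at the bottom; the longest codeword is 4 bits.

4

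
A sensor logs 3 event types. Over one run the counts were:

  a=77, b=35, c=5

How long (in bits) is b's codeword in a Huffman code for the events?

2

Huffman merges, smallest pair first:
c(5) + b(35) → 40
40 + a(77) → 117
b sits 2 levels below the root, so its codeword is 2 bits.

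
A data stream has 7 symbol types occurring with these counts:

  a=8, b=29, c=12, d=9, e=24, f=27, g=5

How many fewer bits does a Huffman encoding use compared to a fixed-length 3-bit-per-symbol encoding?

Fixed-length: 3 bits × 114 symbols = 342 bits.
Huffman merges:
g(5) + a(8) → 13
d(9) + c(12) → 21
13 + 21 → 34
e(24) + f(27) → 51
b(29) + 34 → 63
51 + 63 → 114
Huffman total = 13 + 21 + 34 + 51 + 63 + 114 = 296 bits.
Saving = 342 − 296 = 46 bits.

46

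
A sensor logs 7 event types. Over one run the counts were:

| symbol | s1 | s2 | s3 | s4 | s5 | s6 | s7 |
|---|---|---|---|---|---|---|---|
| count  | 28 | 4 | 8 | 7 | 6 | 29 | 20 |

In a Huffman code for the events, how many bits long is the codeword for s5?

4

Repeatedly merge the two smallest:
s2(4) + s5(6) → 10
s4(7) + s3(8) → 15
10 + 15 → 25
s7(20) + 25 → 45
s1(28) + s6(29) → 57
45 + 57 → 102
The subtree containing s5 is merged 4 times, so code length = 4.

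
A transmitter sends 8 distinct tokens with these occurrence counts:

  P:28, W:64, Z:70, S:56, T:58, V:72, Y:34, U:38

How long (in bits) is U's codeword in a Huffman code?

3

Repeatedly merge the two smallest:
P(28) + Y(34) → 62
U(38) + S(56) → 94
T(58) + 62 → 120
W(64) + Z(70) → 134
V(72) + 94 → 166
120 + 134 → 254
166 + 254 → 420
The subtree containing U is merged 3 times, so code length = 3.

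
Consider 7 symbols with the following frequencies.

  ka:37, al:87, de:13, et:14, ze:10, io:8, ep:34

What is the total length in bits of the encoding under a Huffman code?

480

Greedily combine the two least-frequent nodes:
merge io(8) and ze(10): 18
merge de(13) and et(14): 27
merge 18 and 27: 45
merge ep(34) and ka(37): 71
merge 45 and 71: 116
merge al(87) and 116: 203
Each symbol's bit-cost is frequency × depth; summing gives 480 bits (equivalently 18 + 27 + 45 + 71 + 116 + 203).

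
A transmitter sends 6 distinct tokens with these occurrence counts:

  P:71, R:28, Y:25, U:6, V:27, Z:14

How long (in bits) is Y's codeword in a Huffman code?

3

Repeatedly merge the two smallest:
U(6) + Z(14) → 20
20 + Y(25) → 45
V(27) + R(28) → 55
45 + 55 → 100
P(71) + 100 → 171
The subtree containing Y is merged 3 times, so code length = 3.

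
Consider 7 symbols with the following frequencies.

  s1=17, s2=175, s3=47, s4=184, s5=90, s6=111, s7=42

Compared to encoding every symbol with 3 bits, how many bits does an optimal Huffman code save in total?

Fixed-length: 3 bits × 666 symbols = 1998 bits.
Huffman merges:
combine s1(17), s7(42) → 59
combine s3(47), 59 → 106
combine s5(90), 106 → 196
combine s6(111), s2(175) → 286
combine s4(184), 196 → 380
combine 286, 380 → 666
Huffman total = 59 + 106 + 196 + 286 + 380 + 666 = 1693 bits.
Saving = 1998 − 1693 = 305 bits.

305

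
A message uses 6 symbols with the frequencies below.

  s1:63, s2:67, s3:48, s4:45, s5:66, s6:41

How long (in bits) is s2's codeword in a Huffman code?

Repeatedly merge the two smallest:
combine s6(41), s4(45) → 86
combine s3(48), s1(63) → 111
combine s5(66), s2(67) → 133
combine 86, 111 → 197
combine 133, 197 → 330
s2's leaf is at depth 2, giving a 2-bit codeword.

2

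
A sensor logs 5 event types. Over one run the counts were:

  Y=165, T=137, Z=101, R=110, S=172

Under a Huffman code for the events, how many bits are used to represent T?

2

Build the tree from the bottom:
Z(101) + R(110) → 211
T(137) + Y(165) → 302
S(172) + 211 → 383
302 + 383 → 685
T sits 2 levels below the root, so its codeword is 2 bits.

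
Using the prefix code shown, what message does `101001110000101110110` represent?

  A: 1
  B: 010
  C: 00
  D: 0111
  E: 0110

Read left to right; each codeword is recognised as soon as it completes (prefix code):
  1→A | 010→B | 0111→D | 00→C | 00→C | 1→A | 0111→D | 0110→E
Decoded message: ABDCCADE

ABDCCADE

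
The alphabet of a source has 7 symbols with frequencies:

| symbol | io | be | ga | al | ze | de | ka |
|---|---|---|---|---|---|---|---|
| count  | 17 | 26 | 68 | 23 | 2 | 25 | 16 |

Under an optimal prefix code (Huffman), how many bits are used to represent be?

3

Build the tree from the bottom:
merge ze(2) and ka(16): 18
merge io(17) and 18: 35
merge al(23) and de(25): 48
merge be(26) and 35: 61
merge 48 and 61: 109
merge ga(68) and 109: 177
be's leaf is at depth 3, giving a 3-bit codeword.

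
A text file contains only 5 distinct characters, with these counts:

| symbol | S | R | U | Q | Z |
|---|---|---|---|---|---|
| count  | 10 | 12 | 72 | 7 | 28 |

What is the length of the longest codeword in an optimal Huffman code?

4

Merge the two lowest-weight nodes at each step:
Q(7) + S(10) → 17
R(12) + 17 → 29
Z(28) + 29 → 57
57 + U(72) → 129
Maximum depth reached is 4.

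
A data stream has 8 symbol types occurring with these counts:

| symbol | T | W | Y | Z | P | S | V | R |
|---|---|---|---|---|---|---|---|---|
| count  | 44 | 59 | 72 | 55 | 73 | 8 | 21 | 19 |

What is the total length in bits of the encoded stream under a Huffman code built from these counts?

Build the Huffman tree bottom-up:
combine S(8), R(19) → 27
combine V(21), 27 → 48
combine T(44), 48 → 92
combine Z(55), W(59) → 114
combine Y(72), P(73) → 145
combine 92, 114 → 206
combine 145, 206 → 351
The encoded length is the sum of every internal node's weight: 27 + 48 + 92 + 114 + 145 + 206 + 351 = 983 bits.

983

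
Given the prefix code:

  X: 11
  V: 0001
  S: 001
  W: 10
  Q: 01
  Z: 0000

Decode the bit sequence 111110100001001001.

XXWWVSS

Read left to right; each codeword is recognised as soon as it completes (prefix code):
  11→X | 11→X | 10→W | 10→W | 0001→V | 001→S | 001→S
Decoded message: XXWWVSS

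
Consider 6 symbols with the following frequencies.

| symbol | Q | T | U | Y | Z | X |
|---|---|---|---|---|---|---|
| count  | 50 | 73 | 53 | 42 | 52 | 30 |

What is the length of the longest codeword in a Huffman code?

3

Merge the two lowest-weight nodes at each step:
X(30) + Y(42) → 72
Q(50) + Z(52) → 102
U(53) + 72 → 125
T(73) + 102 → 175
125 + 175 → 300
The first pair merged (X, Y) ends up deepest, at depth 3.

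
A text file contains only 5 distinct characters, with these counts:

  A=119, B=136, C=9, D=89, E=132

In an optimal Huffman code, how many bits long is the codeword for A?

Repeatedly merge the two smallest:
C(9) + D(89) → 98
98 + A(119) → 217
E(132) + B(136) → 268
217 + 268 → 485
The subtree containing A is merged 2 times, so code length = 2.

2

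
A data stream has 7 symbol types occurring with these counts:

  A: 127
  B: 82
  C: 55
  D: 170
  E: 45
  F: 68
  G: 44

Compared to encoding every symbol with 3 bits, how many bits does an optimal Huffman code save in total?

208

Fixed-length: 3 bits × 591 symbols = 1773 bits.
Huffman merges:
G(44) + E(45) → 89
C(55) + F(68) → 123
B(82) + 89 → 171
123 + A(127) → 250
D(170) + 171 → 341
250 + 341 → 591
Huffman total = 89 + 123 + 171 + 250 + 341 + 591 = 1565 bits.
Saving = 1773 − 1565 = 208 bits.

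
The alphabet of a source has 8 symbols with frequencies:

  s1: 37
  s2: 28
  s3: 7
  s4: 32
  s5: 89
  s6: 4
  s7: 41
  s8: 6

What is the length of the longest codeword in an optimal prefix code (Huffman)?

6

Merge the two lowest-weight nodes at each step:
s6(4) + s8(6) → 10
s3(7) + 10 → 17
17 + s2(28) → 45
s4(32) + s1(37) → 69
s7(41) + 45 → 86
69 + 86 → 155
s5(89) + 155 → 244
Maximum depth reached is 6.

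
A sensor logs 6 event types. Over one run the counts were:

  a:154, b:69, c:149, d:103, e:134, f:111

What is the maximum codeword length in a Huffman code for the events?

Merge the two lowest-weight nodes at each step:
merge b(69) and d(103): 172
merge f(111) and e(134): 245
merge c(149) and a(154): 303
merge 172 and 245: 417
merge 303 and 417: 720
The rarest symbols sit at the bottom; the longest codeword is 3 bits.

3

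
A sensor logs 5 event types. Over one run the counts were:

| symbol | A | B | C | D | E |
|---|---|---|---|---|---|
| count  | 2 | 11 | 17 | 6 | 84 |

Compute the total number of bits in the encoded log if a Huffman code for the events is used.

183

Merge the two smallest weights repeatedly:
merge A(2) and D(6): 8
merge 8 and B(11): 19
merge C(17) and 19: 36
merge 36 and E(84): 120
The encoded length is the sum of every internal node's weight: 8 + 19 + 36 + 120 = 183 bits.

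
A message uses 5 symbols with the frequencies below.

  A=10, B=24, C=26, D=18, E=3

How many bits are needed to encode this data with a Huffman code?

175

Build the Huffman tree bottom-up:
E(3) + A(10) → 13
13 + D(18) → 31
B(24) + C(26) → 50
31 + 50 → 81
The encoded length is the sum of every internal node's weight: 13 + 31 + 50 + 81 = 175 bits.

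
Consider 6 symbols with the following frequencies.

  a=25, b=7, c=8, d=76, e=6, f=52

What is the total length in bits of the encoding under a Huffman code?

Merge the two smallest weights repeatedly:
e(6) + b(7) → 13
c(8) + 13 → 21
21 + a(25) → 46
46 + f(52) → 98
d(76) + 98 → 174
Each symbol's bit-cost is frequency × depth; summing gives 352 bits (equivalently 13 + 21 + 46 + 98 + 174).

352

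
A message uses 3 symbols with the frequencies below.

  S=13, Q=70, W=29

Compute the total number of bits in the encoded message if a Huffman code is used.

154

Greedily combine the two least-frequent nodes:
combine S(13), W(29) → 42
combine 42, Q(70) → 112
Each symbol's bit-cost is frequency × depth; summing gives 154 bits (equivalently 42 + 112).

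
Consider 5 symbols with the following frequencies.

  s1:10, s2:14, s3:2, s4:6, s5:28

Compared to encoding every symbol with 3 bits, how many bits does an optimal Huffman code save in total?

Fixed-length: 3 bits × 60 symbols = 180 bits.
Huffman merges:
combine s3(2), s4(6) → 8
combine 8, s1(10) → 18
combine s2(14), 18 → 32
combine s5(28), 32 → 60
Huffman total = 8 + 18 + 32 + 60 = 118 bits.
Saving = 180 − 118 = 62 bits.

62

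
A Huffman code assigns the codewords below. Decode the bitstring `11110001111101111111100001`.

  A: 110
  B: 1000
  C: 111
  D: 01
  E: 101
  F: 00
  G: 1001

Read left to right; each codeword is recognised as soon as it completes (prefix code):
  111→C | 1000→B | 111→C | 110→A | 111→C | 111→C | 110→A | 00→F | 01→D
Decoded message: CBCACCAFD

CBCACCAFD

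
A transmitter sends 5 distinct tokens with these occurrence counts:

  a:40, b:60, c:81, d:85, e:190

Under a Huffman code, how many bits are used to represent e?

1

Build the tree from the bottom:
merge a(40) and b(60): 100
merge c(81) and d(85): 166
merge 100 and 166: 266
merge e(190) and 266: 456
e is merged only at the final step, so code length = 1.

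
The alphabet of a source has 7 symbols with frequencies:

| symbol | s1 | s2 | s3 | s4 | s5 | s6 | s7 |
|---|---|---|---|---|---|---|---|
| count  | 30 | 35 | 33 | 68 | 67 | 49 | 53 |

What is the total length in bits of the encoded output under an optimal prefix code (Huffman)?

Greedily combine the two least-frequent nodes:
s1(30) + s3(33) → 63
s2(35) + s6(49) → 84
s7(53) + 63 → 116
s5(67) + s4(68) → 135
84 + 116 → 200
135 + 200 → 335
Total encoded bits = sum of merged weights = 63 + 84 + 116 + 135 + 200 + 335 = 933.

933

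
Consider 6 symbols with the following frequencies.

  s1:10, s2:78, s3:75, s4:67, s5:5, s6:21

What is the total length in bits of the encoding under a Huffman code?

563

Greedily combine the two least-frequent nodes:
merge s5(5) and s1(10): 15
merge 15 and s6(21): 36
merge 36 and s4(67): 103
merge s3(75) and s2(78): 153
merge 103 and 153: 256
Each symbol's bit-cost is frequency × depth; summing gives 563 bits (equivalently 15 + 36 + 103 + 153 + 256).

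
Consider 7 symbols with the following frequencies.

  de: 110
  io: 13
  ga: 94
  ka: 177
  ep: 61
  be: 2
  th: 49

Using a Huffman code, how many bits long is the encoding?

1216

Merge the two smallest weights repeatedly:
combine be(2), io(13) → 15
combine 15, th(49) → 64
combine ep(61), 64 → 125
combine ga(94), de(110) → 204
combine 125, ka(177) → 302
combine 204, 302 → 506
Total encoded bits = sum of merged weights = 15 + 64 + 125 + 204 + 302 + 506 = 1216.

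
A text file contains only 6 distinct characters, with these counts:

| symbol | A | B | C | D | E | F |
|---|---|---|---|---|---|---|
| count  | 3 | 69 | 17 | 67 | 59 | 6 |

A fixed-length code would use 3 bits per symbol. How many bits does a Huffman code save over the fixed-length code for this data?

Fixed-length: 3 bits × 221 symbols = 663 bits.
Huffman merges:
A(3) + F(6) → 9
9 + C(17) → 26
26 + E(59) → 85
D(67) + B(69) → 136
85 + 136 → 221
Huffman total = 9 + 26 + 85 + 136 + 221 = 477 bits.
Saving = 663 − 477 = 186 bits.

186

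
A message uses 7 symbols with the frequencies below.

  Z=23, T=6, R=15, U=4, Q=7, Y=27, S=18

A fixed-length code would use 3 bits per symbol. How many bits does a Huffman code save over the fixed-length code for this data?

Fixed-length: 3 bits × 100 symbols = 300 bits.
Huffman merges:
U(4) + T(6) → 10
Q(7) + 10 → 17
R(15) + 17 → 32
S(18) + Z(23) → 41
Y(27) + 32 → 59
41 + 59 → 100
Huffman total = 10 + 17 + 32 + 41 + 59 + 100 = 259 bits.
Saving = 300 − 259 = 41 bits.

41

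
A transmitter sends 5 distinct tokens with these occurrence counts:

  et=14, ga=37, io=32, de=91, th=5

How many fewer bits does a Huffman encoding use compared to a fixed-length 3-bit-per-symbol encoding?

Fixed-length: 3 bits × 179 symbols = 537 bits.
Huffman merges:
combine th(5), et(14) → 19
combine 19, io(32) → 51
combine ga(37), 51 → 88
combine 88, de(91) → 179
Huffman total = 19 + 51 + 88 + 179 = 337 bits.
Saving = 537 − 337 = 200 bits.

200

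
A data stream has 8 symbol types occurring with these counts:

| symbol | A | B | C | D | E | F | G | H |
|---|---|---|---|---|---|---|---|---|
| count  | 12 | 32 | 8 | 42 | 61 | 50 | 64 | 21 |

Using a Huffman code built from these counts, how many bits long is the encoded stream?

806

Build the Huffman tree bottom-up:
merge C(8) and A(12): 20
merge 20 and H(21): 41
merge B(32) and 41: 73
merge D(42) and F(50): 92
merge E(61) and G(64): 125
merge 73 and 92: 165
merge 125 and 165: 290
Total encoded bits = sum of merged weights = 20 + 41 + 73 + 92 + 125 + 165 + 290 = 806.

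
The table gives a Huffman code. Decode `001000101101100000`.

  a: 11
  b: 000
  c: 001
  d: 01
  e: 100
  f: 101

cbffeb

Read left to right; each codeword is recognised as soon as it completes (prefix code):
  001→c | 000→b | 101→f | 101→f | 100→e | 000→b
Decoded message: cbffeb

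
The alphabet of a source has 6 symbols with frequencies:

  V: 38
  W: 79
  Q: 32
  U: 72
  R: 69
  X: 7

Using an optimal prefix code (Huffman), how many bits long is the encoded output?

Greedily combine the two least-frequent nodes:
merge X(7) and Q(32): 39
merge V(38) and 39: 77
merge R(69) and U(72): 141
merge 77 and W(79): 156
merge 141 and 156: 297
Total encoded bits = sum of merged weights = 39 + 77 + 141 + 156 + 297 = 710.

710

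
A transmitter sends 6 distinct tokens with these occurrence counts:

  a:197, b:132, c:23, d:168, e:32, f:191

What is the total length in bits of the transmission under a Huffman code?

1728

Greedily combine the two least-frequent nodes:
c(23) + e(32) → 55
55 + b(132) → 187
d(168) + 187 → 355
f(191) + a(197) → 388
355 + 388 → 743
The encoded length is the sum of every internal node's weight: 55 + 187 + 355 + 388 + 743 = 1728 bits.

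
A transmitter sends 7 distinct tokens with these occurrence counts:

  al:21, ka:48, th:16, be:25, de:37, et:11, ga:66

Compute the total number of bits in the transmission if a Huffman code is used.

585

Merge the two smallest weights repeatedly:
combine et(11), th(16) → 27
combine al(21), be(25) → 46
combine 27, de(37) → 64
combine 46, ka(48) → 94
combine 64, ga(66) → 130
combine 94, 130 → 224
Total encoded bits = sum of merged weights = 27 + 46 + 64 + 94 + 130 + 224 = 585.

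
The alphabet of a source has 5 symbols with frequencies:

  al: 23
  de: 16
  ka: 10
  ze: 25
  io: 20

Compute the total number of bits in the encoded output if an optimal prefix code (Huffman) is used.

Merge the two smallest weights repeatedly:
ka(10) + de(16) → 26
io(20) + al(23) → 43
ze(25) + 26 → 51
43 + 51 → 94
Each symbol's bit-cost is frequency × depth; summing gives 214 bits (equivalently 26 + 43 + 51 + 94).

214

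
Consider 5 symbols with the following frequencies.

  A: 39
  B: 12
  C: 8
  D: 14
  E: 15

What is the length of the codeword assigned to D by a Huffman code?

3

Build the tree from the bottom:
combine C(8), B(12) → 20
combine D(14), E(15) → 29
combine 20, 29 → 49
combine A(39), 49 → 88
D sits 3 levels below the root, so its codeword is 3 bits.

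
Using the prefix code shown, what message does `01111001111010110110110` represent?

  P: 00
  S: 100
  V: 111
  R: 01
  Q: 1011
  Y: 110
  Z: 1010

RVPVZYYY

Read left to right; each codeword is recognised as soon as it completes (prefix code):
  01→R | 111→V | 00→P | 111→V | 1010→Z | 110→Y | 110→Y | 110→Y
Decoded message: RVPVZYYY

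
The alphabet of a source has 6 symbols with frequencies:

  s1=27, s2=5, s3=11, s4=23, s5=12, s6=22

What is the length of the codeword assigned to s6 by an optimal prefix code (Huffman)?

2

Huffman merges, smallest pair first:
merge s2(5) and s3(11): 16
merge s5(12) and 16: 28
merge s6(22) and s4(23): 45
merge s1(27) and 28: 55
merge 45 and 55: 100
s6 sits 2 levels below the root, so its codeword is 2 bits.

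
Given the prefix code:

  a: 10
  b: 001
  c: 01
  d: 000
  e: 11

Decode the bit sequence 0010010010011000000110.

Read left to right; each codeword is recognised as soon as it completes (prefix code):
  001→b | 001→b | 001→b | 001→b | 10→a | 000→d | 001→b | 10→a
Decoded message: bbbbadba

bbbbadba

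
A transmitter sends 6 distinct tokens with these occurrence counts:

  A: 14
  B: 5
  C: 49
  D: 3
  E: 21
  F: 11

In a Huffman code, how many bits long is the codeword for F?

4

Huffman merges, smallest pair first:
combine D(3), B(5) → 8
combine 8, F(11) → 19
combine A(14), 19 → 33
combine E(21), 33 → 54
combine C(49), 54 → 103
F's leaf is at depth 4, giving a 4-bit codeword.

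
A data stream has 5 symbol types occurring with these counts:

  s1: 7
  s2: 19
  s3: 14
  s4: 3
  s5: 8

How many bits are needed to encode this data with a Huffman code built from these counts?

111

Greedily combine the two least-frequent nodes:
merge s4(3) and s1(7): 10
merge s5(8) and 10: 18
merge s3(14) and 18: 32
merge s2(19) and 32: 51
Total encoded bits = sum of merged weights = 10 + 18 + 32 + 51 = 111.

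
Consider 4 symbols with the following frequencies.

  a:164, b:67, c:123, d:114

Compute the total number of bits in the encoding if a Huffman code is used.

936

Build the Huffman tree bottom-up:
combine b(67), d(114) → 181
combine c(123), a(164) → 287
combine 181, 287 → 468
Total encoded bits = sum of merged weights = 181 + 287 + 468 = 936.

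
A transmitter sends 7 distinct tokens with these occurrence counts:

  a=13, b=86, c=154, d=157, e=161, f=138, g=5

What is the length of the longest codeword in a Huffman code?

5

Merge the two lowest-weight nodes at each step:
g(5) + a(13) → 18
18 + b(86) → 104
104 + f(138) → 242
c(154) + d(157) → 311
e(161) + 242 → 403
311 + 403 → 714
The first pair merged (g, a) ends up deepest, at depth 5.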